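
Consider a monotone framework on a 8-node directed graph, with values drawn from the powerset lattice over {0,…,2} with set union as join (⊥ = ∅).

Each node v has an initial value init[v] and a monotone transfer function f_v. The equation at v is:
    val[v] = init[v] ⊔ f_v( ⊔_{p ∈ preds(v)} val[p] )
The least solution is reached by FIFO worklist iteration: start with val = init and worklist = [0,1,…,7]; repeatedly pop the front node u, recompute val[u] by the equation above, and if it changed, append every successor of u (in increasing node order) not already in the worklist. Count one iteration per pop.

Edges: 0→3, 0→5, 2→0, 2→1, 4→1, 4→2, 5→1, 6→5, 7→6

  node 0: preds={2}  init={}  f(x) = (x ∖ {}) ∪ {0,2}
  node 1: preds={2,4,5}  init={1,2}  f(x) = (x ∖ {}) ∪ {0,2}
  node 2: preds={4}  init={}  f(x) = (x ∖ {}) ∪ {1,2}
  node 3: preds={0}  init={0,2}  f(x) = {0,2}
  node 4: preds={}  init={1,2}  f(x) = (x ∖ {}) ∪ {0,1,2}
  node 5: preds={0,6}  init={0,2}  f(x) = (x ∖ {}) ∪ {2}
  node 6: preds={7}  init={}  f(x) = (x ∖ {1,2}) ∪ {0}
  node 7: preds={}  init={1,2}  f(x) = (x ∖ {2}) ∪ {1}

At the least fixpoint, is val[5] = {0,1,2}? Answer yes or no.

yes

Worklist (15 pops):
  #1 pop 0: in={} → {0,2} (was {}); enqueue []
  #2 pop 1: in={0,1,2} → {0,1,2} (was {1,2}); enqueue []
  #3 pop 2: in={1,2} → {1,2} (was {}); enqueue [0,1]
  #4 pop 3: in={0,2} → {0,2} (no change)
  #5 pop 4: in={} → {0,1,2} (was {1,2}); enqueue [2]
  #6 pop 5: in={0,2} → {0,2} (no change)
  #7 pop 6: in={1,2} → {0} (was {}); enqueue [5]
  #8 pop 7: in={} → {1,2} (no change)
  #9 pop 0: in={1,2} → {0,1,2} (was {0,2}); enqueue [3]
  #10 pop 1: in={0,1,2} → {0,1,2} (no change)
  #11 pop 2: in={0,1,2} → {0,1,2} (was {1,2}); enqueue [0,1]
  #12 pop 5: in={0,1,2} → {0,1,2} (was {0,2}); enqueue []
  #13 pop 3: in={0,1,2} → {0,2} (no change)
  #14 pop 0: in={0,1,2} → {0,1,2} (no change)
  #15 pop 1: in={0,1,2} → {0,1,2} (no change)

Fixpoint:
  val[0] = {0,1,2}
  val[1] = {0,1,2}
  val[2] = {0,1,2}
  val[3] = {0,2}
  val[4] = {0,1,2}
  val[5] = {0,1,2}
  val[6] = {0}
  val[7] = {1,2}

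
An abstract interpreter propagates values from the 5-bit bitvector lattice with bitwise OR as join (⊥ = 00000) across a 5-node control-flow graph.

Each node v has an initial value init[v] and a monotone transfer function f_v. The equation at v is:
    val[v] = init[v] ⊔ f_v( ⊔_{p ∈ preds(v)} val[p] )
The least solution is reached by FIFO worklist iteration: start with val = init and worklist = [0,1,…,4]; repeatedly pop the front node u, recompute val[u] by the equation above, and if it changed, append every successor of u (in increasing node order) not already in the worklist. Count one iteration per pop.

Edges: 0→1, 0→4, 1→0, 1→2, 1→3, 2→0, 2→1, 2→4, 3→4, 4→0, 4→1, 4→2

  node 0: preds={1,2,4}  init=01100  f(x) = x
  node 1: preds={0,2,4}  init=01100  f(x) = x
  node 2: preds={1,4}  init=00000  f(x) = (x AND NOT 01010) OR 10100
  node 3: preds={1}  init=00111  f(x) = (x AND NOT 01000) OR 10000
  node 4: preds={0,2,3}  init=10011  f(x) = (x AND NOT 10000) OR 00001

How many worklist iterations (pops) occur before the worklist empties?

8

Trace (8 dequeues):
  [1] u=0 | in 11111 | out 11111 | prev 01100 | push {}
  [2] u=1 | in 11111 | out 11111 | prev 01100 | push {0}
  [3] u=2 | in 11111 | out 10101 | prev 00000 | push {1}
  [4] u=3 | in 11111 | out 10111 | prev 00111 | push {}
  [5] u=4 | in 11111 | out 11111 | prev 10011 | push {2}
  [6] u=0 | in 11111 | out 11111 | ==
  [7] u=1 | in 11111 | out 11111 | ==
  [8] u=2 | in 11111 | out 10101 | ==

Converged values:
  [0] 11111
  [1] 11111
  [2] 10101
  [3] 10111
  [4] 11111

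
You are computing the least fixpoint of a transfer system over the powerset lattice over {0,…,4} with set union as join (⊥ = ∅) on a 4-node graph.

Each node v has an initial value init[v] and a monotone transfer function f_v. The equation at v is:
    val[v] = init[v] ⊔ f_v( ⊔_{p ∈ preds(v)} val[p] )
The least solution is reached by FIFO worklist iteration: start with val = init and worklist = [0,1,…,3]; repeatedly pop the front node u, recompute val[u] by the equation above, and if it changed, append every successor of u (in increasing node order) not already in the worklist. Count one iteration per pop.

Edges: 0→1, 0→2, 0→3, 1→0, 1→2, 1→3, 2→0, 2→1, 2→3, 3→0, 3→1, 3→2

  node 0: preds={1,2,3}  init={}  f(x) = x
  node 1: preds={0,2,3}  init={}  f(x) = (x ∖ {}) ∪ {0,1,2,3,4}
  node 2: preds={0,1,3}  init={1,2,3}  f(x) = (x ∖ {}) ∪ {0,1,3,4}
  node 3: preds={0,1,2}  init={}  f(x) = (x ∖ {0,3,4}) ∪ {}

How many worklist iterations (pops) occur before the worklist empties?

8

Trace (8 dequeues):
  [1] u=0 | in {1,2,3} | out {1,2,3} | prev {} | push {}
  [2] u=1 | in {1,2,3} | out {0,1,2,3,4} | prev {} | push {0}
  [3] u=2 | in {0,1,2,3,4} | out {0,1,2,3,4} | prev {1,2,3} | push {1}
  [4] u=3 | in {0,1,2,3,4} | out {1,2} | prev {} | push {2}
  [5] u=0 | in {0,1,2,3,4} | out {0,1,2,3,4} | prev {1,2,3} | push {3}
  [6] u=1 | in {0,1,2,3,4} | out {0,1,2,3,4} | ==
  [7] u=2 | in {0,1,2,3,4} | out {0,1,2,3,4} | ==
  [8] u=3 | in {0,1,2,3,4} | out {1,2} | ==

Converged values:
  [0] {0,1,2,3,4}
  [1] {0,1,2,3,4}
  [2] {0,1,2,3,4}
  [3] {1,2}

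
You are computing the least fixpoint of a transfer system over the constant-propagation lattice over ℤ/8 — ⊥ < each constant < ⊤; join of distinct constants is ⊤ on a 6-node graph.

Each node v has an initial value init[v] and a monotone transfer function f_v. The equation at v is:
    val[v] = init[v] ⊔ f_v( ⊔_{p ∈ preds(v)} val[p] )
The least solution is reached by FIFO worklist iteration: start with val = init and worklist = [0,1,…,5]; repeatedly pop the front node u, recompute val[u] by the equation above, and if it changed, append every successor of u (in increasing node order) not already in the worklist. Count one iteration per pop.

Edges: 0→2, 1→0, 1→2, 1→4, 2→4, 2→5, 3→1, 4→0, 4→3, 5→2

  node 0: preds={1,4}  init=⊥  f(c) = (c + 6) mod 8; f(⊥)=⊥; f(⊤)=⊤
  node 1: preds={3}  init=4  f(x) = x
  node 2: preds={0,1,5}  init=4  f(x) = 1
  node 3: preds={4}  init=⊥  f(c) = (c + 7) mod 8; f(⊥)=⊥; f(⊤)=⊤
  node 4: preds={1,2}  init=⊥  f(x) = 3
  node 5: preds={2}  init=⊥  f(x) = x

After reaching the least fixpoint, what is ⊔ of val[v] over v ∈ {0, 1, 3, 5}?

Iteration log — 13 steps:
  step 1. node 0  ⊔preds=4  new=2  old=⊥  +wl: 
  step 2. node 1  ⊔preds=⊥  new=4  stable
  step 3. node 2  ⊔preds=⊤  new=⊤  old=4  +wl: 
  step 4. node 3  ⊔preds=⊥  new=⊥  stable
  step 5. node 4  ⊔preds=⊤  new=3  old=⊥  +wl: 0,3
  step 6. node 5  ⊔preds=⊤  new=⊤  old=⊥  +wl: 2
  step 7. node 0  ⊔preds=⊤  new=⊤  old=2  +wl: 
  step 8. node 3  ⊔preds=3  new=2  old=⊥  +wl: 1
  step 9. node 2  ⊔preds=⊤  new=⊤  stable
  step 10. node 1  ⊔preds=2  new=⊤  old=4  +wl: 0,2,4
  step 11. node 0  ⊔preds=⊤  new=⊤  stable
  step 12. node 2  ⊔preds=⊤  new=⊤  stable
  step 13. node 4  ⊔preds=⊤  new=3  stable

Least fixpoint reached:
  node 0: ⊤
  node 1: ⊤
  node 2: ⊤
  node 3: 2
  node 4: 3
  node 5: ⊤

⊤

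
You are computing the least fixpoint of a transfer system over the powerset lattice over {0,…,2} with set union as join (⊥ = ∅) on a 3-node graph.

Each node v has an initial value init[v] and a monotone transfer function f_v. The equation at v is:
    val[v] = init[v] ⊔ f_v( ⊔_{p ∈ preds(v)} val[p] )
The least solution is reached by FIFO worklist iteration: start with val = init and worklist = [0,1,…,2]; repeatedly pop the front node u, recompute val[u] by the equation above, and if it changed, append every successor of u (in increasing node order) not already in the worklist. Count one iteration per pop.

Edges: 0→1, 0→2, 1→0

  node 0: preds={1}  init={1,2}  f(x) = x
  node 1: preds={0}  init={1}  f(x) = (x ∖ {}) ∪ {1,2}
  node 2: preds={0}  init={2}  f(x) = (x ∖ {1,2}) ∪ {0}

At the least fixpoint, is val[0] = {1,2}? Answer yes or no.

Trace (4 dequeues):
  [1] u=0 | in {1} | out {1,2} | ==
  [2] u=1 | in {1,2} | out {1,2} | prev {1} | push {0}
  [3] u=2 | in {1,2} | out {0,2} | prev {2} | push {}
  [4] u=0 | in {1,2} | out {1,2} | ==

Converged values:
  [0] {1,2}
  [1] {1,2}
  [2] {0,2}

yes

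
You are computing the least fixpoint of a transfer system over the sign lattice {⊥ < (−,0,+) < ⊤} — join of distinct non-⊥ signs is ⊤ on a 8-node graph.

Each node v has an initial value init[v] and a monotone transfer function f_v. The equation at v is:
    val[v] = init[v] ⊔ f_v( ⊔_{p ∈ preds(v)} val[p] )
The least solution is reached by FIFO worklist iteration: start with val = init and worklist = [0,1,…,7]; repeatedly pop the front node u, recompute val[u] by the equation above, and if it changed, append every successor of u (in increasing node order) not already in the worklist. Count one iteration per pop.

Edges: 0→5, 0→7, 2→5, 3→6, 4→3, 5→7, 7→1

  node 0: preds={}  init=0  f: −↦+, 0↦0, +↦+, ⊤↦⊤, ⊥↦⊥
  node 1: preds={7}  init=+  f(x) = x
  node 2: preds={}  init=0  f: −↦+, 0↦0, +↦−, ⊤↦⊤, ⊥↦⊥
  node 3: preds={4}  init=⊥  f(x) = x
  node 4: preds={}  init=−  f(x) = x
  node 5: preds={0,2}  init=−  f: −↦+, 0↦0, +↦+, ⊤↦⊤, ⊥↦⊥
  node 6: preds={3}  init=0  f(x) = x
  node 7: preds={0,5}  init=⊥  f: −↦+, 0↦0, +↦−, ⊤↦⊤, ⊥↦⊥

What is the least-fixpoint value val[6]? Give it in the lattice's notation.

⊤

Trace (9 dequeues):
  [1] u=0 | in ⊥ | out 0 | ==
  [2] u=1 | in ⊥ | out + | ==
  [3] u=2 | in ⊥ | out 0 | ==
  [4] u=3 | in − | out − | prev ⊥ | push {}
  [5] u=4 | in ⊥ | out − | ==
  [6] u=5 | in 0 | out ⊤ | prev − | push {}
  [7] u=6 | in − | out ⊤ | prev 0 | push {}
  [8] u=7 | in ⊤ | out ⊤ | prev ⊥ | push {1}
  [9] u=1 | in ⊤ | out ⊤ | prev + | push {}

Converged values:
  [0] 0
  [1] ⊤
  [2] 0
  [3] −
  [4] −
  [5] ⊤
  [6] ⊤
  [7] ⊤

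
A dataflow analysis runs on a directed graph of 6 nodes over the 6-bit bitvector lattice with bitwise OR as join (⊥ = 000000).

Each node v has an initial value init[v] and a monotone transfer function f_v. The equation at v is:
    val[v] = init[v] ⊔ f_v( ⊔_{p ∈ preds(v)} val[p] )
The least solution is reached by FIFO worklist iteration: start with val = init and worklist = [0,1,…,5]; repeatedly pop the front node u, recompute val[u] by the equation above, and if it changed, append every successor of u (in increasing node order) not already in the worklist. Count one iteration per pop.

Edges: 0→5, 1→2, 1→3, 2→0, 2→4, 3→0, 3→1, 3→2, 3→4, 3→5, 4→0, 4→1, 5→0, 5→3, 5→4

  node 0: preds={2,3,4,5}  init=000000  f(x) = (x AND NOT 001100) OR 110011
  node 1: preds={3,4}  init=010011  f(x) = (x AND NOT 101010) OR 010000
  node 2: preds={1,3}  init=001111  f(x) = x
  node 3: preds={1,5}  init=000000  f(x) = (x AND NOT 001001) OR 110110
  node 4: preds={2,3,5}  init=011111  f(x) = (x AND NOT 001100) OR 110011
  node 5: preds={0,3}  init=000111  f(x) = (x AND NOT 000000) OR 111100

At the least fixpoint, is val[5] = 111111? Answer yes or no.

yes

Iteration log — 12 steps:
  step 1. node 0  ⊔preds=011111  new=110011  old=000000  +wl: 
  step 2. node 1  ⊔preds=011111  new=010111  old=010011  +wl: 
  step 3. node 2  ⊔preds=010111  new=011111  old=001111  +wl: 0
  step 4. node 3  ⊔preds=010111  new=110110  old=000000  +wl: 1,2
  step 5. node 4  ⊔preds=111111  new=111111  old=011111  +wl: 
  step 6. node 5  ⊔preds=110111  new=111111  old=000111  +wl: 3,4
  step 7. node 0  ⊔preds=111111  new=110011  stable
  step 8. node 1  ⊔preds=111111  new=010111  stable
  step 9. node 2  ⊔preds=110111  new=111111  old=011111  +wl: 0
  step 10. node 3  ⊔preds=111111  new=110110  stable
  step 11. node 4  ⊔preds=111111  new=111111  stable
  step 12. node 0  ⊔preds=111111  new=110011  stable

Least fixpoint reached:
  node 0: 110011
  node 1: 010111
  node 2: 111111
  node 3: 110110
  node 4: 111111
  node 5: 111111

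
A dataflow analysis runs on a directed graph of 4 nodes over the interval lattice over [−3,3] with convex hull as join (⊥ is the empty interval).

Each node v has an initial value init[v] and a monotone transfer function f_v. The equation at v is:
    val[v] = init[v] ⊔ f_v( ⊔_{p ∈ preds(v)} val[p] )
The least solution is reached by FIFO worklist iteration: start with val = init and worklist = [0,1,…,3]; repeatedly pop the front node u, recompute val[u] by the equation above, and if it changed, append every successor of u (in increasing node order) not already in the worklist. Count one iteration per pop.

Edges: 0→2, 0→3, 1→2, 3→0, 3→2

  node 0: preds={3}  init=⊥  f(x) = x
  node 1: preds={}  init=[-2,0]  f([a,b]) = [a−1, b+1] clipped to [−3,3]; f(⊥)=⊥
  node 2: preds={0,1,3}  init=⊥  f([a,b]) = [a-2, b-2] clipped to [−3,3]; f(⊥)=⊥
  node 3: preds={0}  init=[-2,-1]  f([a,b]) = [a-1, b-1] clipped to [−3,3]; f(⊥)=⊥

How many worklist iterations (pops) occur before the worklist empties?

Trace (7 dequeues):
  [1] u=0 | in [-2,-1] | out [-2,-1] | prev ⊥ | push {}
  [2] u=1 | in ⊥ | out [-2,0] | ==
  [3] u=2 | in [-2,0] | out [-3,-2] | prev ⊥ | push {}
  [4] u=3 | in [-2,-1] | out [-3,-1] | prev [-2,-1] | push {0,2}
  [5] u=0 | in [-3,-1] | out [-3,-1] | prev [-2,-1] | push {3}
  [6] u=2 | in [-3,0] | out [-3,-2] | ==
  [7] u=3 | in [-3,-1] | out [-3,-1] | ==

Converged values:
  [0] [-3,-1]
  [1] [-2,0]
  [2] [-3,-2]
  [3] [-3,-1]

7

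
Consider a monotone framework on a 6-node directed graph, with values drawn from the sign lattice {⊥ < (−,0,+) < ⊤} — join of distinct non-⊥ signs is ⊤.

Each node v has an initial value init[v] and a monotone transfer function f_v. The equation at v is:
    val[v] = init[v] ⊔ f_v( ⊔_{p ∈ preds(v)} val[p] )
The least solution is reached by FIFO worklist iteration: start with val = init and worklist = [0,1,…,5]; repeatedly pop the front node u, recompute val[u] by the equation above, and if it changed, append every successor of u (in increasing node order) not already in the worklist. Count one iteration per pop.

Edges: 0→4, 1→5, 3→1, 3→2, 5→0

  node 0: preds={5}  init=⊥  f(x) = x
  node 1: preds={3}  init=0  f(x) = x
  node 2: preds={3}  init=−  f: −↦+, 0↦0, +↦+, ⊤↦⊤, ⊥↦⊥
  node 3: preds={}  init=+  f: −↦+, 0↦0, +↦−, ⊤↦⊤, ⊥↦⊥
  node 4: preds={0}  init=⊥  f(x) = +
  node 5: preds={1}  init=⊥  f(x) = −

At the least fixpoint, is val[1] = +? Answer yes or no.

no

Worklist (8 pops):
  #1 pop 0: in=⊥ → ⊥ (no change)
  #2 pop 1: in=+ → ⊤ (was 0); enqueue []
  #3 pop 2: in=+ → ⊤ (was −); enqueue []
  #4 pop 3: in=⊥ → + (no change)
  #5 pop 4: in=⊥ → + (was ⊥); enqueue []
  #6 pop 5: in=⊤ → − (was ⊥); enqueue [0]
  #7 pop 0: in=− → − (was ⊥); enqueue [4]
  #8 pop 4: in=− → + (no change)

Fixpoint:
  val[0] = −
  val[1] = ⊤
  val[2] = ⊤
  val[3] = +
  val[4] = +
  val[5] = −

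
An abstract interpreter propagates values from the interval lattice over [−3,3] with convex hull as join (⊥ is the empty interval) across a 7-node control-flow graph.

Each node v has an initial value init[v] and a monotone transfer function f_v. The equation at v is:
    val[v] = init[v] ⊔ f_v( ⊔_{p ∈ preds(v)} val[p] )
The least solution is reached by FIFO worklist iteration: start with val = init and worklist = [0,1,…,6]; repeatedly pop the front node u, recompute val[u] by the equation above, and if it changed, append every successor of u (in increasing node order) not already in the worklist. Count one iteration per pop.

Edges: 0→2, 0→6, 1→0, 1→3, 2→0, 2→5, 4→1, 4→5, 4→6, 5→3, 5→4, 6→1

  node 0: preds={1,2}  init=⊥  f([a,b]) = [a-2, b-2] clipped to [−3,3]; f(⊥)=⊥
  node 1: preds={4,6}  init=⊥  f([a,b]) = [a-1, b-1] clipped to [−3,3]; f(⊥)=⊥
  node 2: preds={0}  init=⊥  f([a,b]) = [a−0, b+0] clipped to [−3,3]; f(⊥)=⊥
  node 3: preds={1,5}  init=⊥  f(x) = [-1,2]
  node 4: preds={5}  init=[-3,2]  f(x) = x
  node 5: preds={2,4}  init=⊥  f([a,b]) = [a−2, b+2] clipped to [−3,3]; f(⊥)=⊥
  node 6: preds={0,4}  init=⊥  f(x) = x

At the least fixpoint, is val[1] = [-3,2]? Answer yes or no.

Worklist (21 pops):
  #1 pop 0: in=⊥ → ⊥ (no change)
  #2 pop 1: in=[-3,2] → [-3,1] (was ⊥); enqueue [0]
  #3 pop 2: in=⊥ → ⊥ (no change)
  #4 pop 3: in=[-3,1] → [-1,2] (was ⊥); enqueue []
  #5 pop 4: in=⊥ → [-3,2] (no change)
  #6 pop 5: in=[-3,2] → [-3,3] (was ⊥); enqueue [3,4]
  #7 pop 6: in=[-3,2] → [-3,2] (was ⊥); enqueue [1]
  #8 pop 0: in=[-3,1] → [-3,-1] (was ⊥); enqueue [2,6]
  #9 pop 3: in=[-3,3] → [-1,2] (no change)
  #10 pop 4: in=[-3,3] → [-3,3] (was [-3,2]); enqueue [5]
  #11 pop 1: in=[-3,3] → [-3,2] (was [-3,1]); enqueue [0,3]
  #12 pop 2: in=[-3,-1] → [-3,-1] (was ⊥); enqueue []
  #13 pop 6: in=[-3,3] → [-3,3] (was [-3,2]); enqueue [1]
  #14 pop 5: in=[-3,3] → [-3,3] (no change)
  #15 pop 0: in=[-3,2] → [-3,0] (was [-3,-1]); enqueue [2,6]
  #16 pop 3: in=[-3,3] → [-1,2] (no change)
  #17 pop 1: in=[-3,3] → [-3,2] (no change)
  #18 pop 2: in=[-3,0] → [-3,0] (was [-3,-1]); enqueue [0,5]
  #19 pop 6: in=[-3,3] → [-3,3] (no change)
  #20 pop 0: in=[-3,2] → [-3,0] (no change)
  #21 pop 5: in=[-3,3] → [-3,3] (no change)

Fixpoint:
  val[0] = [-3,0]
  val[1] = [-3,2]
  val[2] = [-3,0]
  val[3] = [-1,2]
  val[4] = [-3,3]
  val[5] = [-3,3]
  val[6] = [-3,3]

yes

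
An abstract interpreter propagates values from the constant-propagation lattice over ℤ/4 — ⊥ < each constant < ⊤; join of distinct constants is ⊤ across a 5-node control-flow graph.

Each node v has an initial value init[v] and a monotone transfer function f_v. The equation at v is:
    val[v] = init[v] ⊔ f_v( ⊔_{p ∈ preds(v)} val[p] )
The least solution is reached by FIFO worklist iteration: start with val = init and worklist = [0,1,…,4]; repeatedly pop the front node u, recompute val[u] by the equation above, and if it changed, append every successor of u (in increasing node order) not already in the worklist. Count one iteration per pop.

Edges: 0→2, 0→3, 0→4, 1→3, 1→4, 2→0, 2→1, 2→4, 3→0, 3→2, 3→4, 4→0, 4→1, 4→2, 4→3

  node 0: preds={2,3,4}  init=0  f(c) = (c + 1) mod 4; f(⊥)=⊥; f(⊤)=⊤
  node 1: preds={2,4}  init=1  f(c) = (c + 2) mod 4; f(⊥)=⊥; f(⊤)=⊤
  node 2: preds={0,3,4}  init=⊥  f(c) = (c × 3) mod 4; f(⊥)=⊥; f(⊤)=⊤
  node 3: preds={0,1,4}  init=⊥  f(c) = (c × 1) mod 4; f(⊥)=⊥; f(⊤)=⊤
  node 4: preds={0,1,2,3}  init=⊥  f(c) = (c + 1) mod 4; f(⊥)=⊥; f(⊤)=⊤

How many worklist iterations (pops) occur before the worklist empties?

Iteration log — 12 steps:
  step 1. node 0  ⊔preds=⊥  new=0  stable
  step 2. node 1  ⊔preds=⊥  new=1  stable
  step 3. node 2  ⊔preds=0  new=0  old=⊥  +wl: 0,1
  step 4. node 3  ⊔preds=⊤  new=⊤  old=⊥  +wl: 2
  step 5. node 4  ⊔preds=⊤  new=⊤  old=⊥  +wl: 3
  step 6. node 0  ⊔preds=⊤  new=⊤  old=0  +wl: 4
  step 7. node 1  ⊔preds=⊤  new=⊤  old=1  +wl: 
  step 8. node 2  ⊔preds=⊤  new=⊤  old=0  +wl: 0,1
  step 9. node 3  ⊔preds=⊤  new=⊤  stable
  step 10. node 4  ⊔preds=⊤  new=⊤  stable
  step 11. node 0  ⊔preds=⊤  new=⊤  stable
  step 12. node 1  ⊔preds=⊤  new=⊤  stable

Least fixpoint reached:
  node 0: ⊤
  node 1: ⊤
  node 2: ⊤
  node 3: ⊤
  node 4: ⊤

12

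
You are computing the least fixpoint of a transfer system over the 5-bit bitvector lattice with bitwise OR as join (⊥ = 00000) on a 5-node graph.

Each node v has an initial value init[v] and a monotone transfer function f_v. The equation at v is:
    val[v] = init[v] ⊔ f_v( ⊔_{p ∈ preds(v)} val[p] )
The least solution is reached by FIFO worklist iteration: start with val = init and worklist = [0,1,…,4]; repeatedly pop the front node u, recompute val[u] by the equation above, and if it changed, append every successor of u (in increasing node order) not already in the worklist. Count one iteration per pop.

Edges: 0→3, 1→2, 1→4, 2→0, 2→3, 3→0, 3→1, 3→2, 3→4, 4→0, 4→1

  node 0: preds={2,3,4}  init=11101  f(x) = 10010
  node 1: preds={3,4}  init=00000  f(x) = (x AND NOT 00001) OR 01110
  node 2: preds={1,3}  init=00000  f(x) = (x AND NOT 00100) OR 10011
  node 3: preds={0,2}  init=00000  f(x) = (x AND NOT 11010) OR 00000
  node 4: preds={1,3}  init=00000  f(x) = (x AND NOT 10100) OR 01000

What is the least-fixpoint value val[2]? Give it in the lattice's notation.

Iteration log — 8 steps:
  step 1. node 0  ⊔preds=00000  new=11111  old=11101  +wl: 
  step 2. node 1  ⊔preds=00000  new=01110  old=00000  +wl: 
  step 3. node 2  ⊔preds=01110  new=11011  old=00000  +wl: 0
  step 4. node 3  ⊔preds=11111  new=00101  old=00000  +wl: 1,2
  step 5. node 4  ⊔preds=01111  new=01011  old=00000  +wl: 
  step 6. node 0  ⊔preds=11111  new=11111  stable
  step 7. node 1  ⊔preds=01111  new=01110  stable
  step 8. node 2  ⊔preds=01111  new=11011  stable

Least fixpoint reached:
  node 0: 11111
  node 1: 01110
  node 2: 11011
  node 3: 00101
  node 4: 01011

11011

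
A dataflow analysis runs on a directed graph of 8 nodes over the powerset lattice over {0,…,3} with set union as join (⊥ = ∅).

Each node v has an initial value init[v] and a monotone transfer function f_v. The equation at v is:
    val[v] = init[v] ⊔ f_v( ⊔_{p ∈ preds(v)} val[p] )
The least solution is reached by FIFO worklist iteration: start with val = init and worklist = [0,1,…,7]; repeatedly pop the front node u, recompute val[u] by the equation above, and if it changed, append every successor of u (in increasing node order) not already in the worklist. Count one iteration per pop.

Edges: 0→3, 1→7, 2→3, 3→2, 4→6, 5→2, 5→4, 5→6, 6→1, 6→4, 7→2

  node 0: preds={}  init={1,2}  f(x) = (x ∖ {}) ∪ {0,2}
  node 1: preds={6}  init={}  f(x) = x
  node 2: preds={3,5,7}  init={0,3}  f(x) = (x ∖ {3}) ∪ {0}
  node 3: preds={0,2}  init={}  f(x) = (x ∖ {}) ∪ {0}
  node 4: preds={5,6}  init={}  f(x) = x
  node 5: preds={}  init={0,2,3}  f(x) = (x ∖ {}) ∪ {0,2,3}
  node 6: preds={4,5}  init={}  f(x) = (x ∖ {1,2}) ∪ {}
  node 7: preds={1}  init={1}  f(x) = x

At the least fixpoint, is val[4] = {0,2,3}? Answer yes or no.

Worklist (13 pops):
  #1 pop 0: in={} → {0,1,2} (was {1,2}); enqueue []
  #2 pop 1: in={} → {} (no change)
  #3 pop 2: in={0,1,2,3} → {0,1,2,3} (was {0,3}); enqueue []
  #4 pop 3: in={0,1,2,3} → {0,1,2,3} (was {}); enqueue [2]
  #5 pop 4: in={0,2,3} → {0,2,3} (was {}); enqueue []
  #6 pop 5: in={} → {0,2,3} (no change)
  #7 pop 6: in={0,2,3} → {0,3} (was {}); enqueue [1,4]
  #8 pop 7: in={} → {1} (no change)
  #9 pop 2: in={0,1,2,3} → {0,1,2,3} (no change)
  #10 pop 1: in={0,3} → {0,3} (was {}); enqueue [7]
  #11 pop 4: in={0,2,3} → {0,2,3} (no change)
  #12 pop 7: in={0,3} → {0,1,3} (was {1}); enqueue [2]
  #13 pop 2: in={0,1,2,3} → {0,1,2,3} (no change)

Fixpoint:
  val[0] = {0,1,2}
  val[1] = {0,3}
  val[2] = {0,1,2,3}
  val[3] = {0,1,2,3}
  val[4] = {0,2,3}
  val[5] = {0,2,3}
  val[6] = {0,3}
  val[7] = {0,1,3}

yes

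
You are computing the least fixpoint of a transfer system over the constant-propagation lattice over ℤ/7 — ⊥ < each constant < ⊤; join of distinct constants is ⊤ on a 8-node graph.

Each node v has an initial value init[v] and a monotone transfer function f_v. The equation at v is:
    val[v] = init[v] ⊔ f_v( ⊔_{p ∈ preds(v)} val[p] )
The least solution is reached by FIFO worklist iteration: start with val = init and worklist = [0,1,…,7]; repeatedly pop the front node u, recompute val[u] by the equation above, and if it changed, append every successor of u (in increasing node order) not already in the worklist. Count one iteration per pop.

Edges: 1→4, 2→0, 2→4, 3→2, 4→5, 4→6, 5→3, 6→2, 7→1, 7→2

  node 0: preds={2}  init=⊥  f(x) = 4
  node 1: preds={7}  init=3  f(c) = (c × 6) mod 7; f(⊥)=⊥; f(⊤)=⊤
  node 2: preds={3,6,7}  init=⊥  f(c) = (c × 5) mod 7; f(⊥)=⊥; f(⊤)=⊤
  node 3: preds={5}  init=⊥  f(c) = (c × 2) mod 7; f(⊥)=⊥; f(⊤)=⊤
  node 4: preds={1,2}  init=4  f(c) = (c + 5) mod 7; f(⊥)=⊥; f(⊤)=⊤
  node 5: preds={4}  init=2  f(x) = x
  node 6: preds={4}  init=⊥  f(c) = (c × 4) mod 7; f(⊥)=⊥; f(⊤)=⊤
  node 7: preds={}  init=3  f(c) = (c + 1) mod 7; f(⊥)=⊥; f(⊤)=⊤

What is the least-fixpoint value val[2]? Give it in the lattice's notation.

Iteration log — 14 steps:
  step 1. node 0  ⊔preds=⊥  new=4  old=⊥  +wl: 
  step 2. node 1  ⊔preds=3  new=⊤  old=3  +wl: 
  step 3. node 2  ⊔preds=3  new=1  old=⊥  +wl: 0
  step 4. node 3  ⊔preds=2  new=4  old=⊥  +wl: 2
  step 5. node 4  ⊔preds=⊤  new=⊤  old=4  +wl: 
  step 6. node 5  ⊔preds=⊤  new=⊤  old=2  +wl: 3
  step 7. node 6  ⊔preds=⊤  new=⊤  old=⊥  +wl: 
  step 8. node 7  ⊔preds=⊥  new=3  stable
  step 9. node 0  ⊔preds=1  new=4  stable
  step 10. node 2  ⊔preds=⊤  new=⊤  old=1  +wl: 0,4
  step 11. node 3  ⊔preds=⊤  new=⊤  old=4  +wl: 2
  step 12. node 0  ⊔preds=⊤  new=4  stable
  step 13. node 4  ⊔preds=⊤  new=⊤  stable
  step 14. node 2  ⊔preds=⊤  new=⊤  stable

Least fixpoint reached:
  node 0: 4
  node 1: ⊤
  node 2: ⊤
  node 3: ⊤
  node 4: ⊤
  node 5: ⊤
  node 6: ⊤
  node 7: 3

⊤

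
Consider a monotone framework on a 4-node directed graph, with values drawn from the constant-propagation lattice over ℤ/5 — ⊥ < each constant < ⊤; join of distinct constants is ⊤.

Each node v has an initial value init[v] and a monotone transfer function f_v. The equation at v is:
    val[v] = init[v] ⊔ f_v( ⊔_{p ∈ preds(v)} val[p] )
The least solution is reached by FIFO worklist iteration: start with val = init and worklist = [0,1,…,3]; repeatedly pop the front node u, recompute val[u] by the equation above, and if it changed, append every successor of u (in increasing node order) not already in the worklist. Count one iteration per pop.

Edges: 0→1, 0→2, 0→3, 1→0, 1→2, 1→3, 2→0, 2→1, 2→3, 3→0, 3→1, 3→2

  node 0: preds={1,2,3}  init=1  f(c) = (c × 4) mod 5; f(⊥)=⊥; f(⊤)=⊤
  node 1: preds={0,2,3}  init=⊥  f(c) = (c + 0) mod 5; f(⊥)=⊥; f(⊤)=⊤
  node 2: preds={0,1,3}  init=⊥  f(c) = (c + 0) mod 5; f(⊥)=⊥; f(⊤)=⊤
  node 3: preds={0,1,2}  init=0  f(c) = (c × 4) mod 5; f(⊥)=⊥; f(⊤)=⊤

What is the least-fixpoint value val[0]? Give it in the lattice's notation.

⊤

Worklist (7 pops):
  #1 pop 0: in=0 → ⊤ (was 1); enqueue []
  #2 pop 1: in=⊤ → ⊤ (was ⊥); enqueue [0]
  #3 pop 2: in=⊤ → ⊤ (was ⊥); enqueue [1]
  #4 pop 3: in=⊤ → ⊤ (was 0); enqueue [2]
  #5 pop 0: in=⊤ → ⊤ (no change)
  #6 pop 1: in=⊤ → ⊤ (no change)
  #7 pop 2: in=⊤ → ⊤ (no change)

Fixpoint:
  val[0] = ⊤
  val[1] = ⊤
  val[2] = ⊤
  val[3] = ⊤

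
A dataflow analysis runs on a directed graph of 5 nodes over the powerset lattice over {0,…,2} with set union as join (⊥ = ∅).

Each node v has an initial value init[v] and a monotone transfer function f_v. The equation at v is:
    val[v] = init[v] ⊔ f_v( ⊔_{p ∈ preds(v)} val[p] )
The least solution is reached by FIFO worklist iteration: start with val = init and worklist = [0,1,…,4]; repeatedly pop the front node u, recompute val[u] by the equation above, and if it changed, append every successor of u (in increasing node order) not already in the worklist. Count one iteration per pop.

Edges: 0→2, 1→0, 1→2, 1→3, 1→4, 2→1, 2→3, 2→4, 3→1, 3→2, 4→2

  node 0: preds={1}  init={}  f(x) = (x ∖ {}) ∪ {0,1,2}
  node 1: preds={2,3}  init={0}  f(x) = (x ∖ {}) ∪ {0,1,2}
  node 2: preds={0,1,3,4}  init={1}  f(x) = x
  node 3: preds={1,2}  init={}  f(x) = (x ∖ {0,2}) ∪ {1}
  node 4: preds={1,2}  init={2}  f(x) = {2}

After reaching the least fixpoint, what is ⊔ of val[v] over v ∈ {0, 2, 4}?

Trace (8 dequeues):
  [1] u=0 | in {0} | out {0,1,2} | prev {} | push {}
  [2] u=1 | in {1} | out {0,1,2} | prev {0} | push {0}
  [3] u=2 | in {0,1,2} | out {0,1,2} | prev {1} | push {1}
  [4] u=3 | in {0,1,2} | out {1} | prev {} | push {2}
  [5] u=4 | in {0,1,2} | out {2} | ==
  [6] u=0 | in {0,1,2} | out {0,1,2} | ==
  [7] u=1 | in {0,1,2} | out {0,1,2} | ==
  [8] u=2 | in {0,1,2} | out {0,1,2} | ==

Converged values:
  [0] {0,1,2}
  [1] {0,1,2}
  [2] {0,1,2}
  [3] {1}
  [4] {2}

{0,1,2}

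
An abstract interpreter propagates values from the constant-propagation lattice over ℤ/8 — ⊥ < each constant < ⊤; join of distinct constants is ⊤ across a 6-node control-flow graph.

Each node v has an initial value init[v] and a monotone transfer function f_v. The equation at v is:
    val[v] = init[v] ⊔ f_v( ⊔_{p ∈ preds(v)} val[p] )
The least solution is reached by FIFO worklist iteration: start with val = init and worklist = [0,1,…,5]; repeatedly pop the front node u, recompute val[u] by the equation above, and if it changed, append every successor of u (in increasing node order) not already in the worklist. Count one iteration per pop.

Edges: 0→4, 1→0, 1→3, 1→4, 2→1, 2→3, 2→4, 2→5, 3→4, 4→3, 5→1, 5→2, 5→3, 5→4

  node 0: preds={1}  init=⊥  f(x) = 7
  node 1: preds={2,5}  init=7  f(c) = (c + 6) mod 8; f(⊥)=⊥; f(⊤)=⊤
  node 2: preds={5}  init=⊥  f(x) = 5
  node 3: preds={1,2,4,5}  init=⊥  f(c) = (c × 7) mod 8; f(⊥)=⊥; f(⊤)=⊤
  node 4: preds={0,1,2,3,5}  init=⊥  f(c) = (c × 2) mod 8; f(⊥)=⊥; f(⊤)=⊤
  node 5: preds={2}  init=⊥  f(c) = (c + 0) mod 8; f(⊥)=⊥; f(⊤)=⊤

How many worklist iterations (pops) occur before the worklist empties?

11

Worklist (11 pops):
  #1 pop 0: in=7 → 7 (was ⊥); enqueue []
  #2 pop 1: in=⊥ → 7 (no change)
  #3 pop 2: in=⊥ → 5 (was ⊥); enqueue [1]
  #4 pop 3: in=⊤ → ⊤ (was ⊥); enqueue []
  #5 pop 4: in=⊤ → ⊤ (was ⊥); enqueue [3]
  #6 pop 5: in=5 → 5 (was ⊥); enqueue [2,4]
  #7 pop 1: in=5 → ⊤ (was 7); enqueue [0]
  #8 pop 3: in=⊤ → ⊤ (no change)
  #9 pop 2: in=5 → 5 (no change)
  #10 pop 4: in=⊤ → ⊤ (no change)
  #11 pop 0: in=⊤ → 7 (no change)

Fixpoint:
  val[0] = 7
  val[1] = ⊤
  val[2] = 5
  val[3] = ⊤
  val[4] = ⊤
  val[5] = 5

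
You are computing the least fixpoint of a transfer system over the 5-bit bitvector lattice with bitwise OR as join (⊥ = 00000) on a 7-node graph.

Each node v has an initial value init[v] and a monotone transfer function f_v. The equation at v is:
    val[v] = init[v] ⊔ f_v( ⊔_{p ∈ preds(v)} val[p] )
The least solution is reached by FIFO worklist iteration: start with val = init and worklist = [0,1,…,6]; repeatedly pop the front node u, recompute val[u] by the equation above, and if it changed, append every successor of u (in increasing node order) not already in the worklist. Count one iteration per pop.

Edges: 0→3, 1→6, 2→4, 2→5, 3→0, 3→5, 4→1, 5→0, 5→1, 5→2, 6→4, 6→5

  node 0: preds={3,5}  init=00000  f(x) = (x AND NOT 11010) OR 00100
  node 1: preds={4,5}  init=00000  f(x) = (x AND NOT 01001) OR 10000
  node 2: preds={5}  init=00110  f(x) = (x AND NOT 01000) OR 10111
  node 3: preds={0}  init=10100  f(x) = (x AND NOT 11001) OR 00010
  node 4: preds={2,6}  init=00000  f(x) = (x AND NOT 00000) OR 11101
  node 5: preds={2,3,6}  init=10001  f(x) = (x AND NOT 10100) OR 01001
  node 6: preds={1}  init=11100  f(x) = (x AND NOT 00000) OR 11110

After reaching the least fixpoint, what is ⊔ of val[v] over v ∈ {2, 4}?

11111

Trace (13 dequeues):
  [1] u=0 | in 10101 | out 00101 | prev 00000 | push {}
  [2] u=1 | in 10001 | out 10000 | prev 00000 | push {}
  [3] u=2 | in 10001 | out 10111 | prev 00110 | push {}
  [4] u=3 | in 00101 | out 10110 | prev 10100 | push {0}
  [5] u=4 | in 11111 | out 11111 | prev 00000 | push {1}
  [6] u=5 | in 11111 | out 11011 | prev 10001 | push {2}
  [7] u=6 | in 10000 | out 11110 | prev 11100 | push {4,5}
  [8] u=0 | in 11111 | out 00101 | ==
  [9] u=1 | in 11111 | out 10110 | prev 10000 | push {6}
  [10] u=2 | in 11011 | out 10111 | ==
  [11] u=4 | in 11111 | out 11111 | ==
  [12] u=5 | in 11111 | out 11011 | ==
  [13] u=6 | in 10110 | out 11110 | ==

Converged values:
  [0] 00101
  [1] 10110
  [2] 10111
  [3] 10110
  [4] 11111
  [5] 11011
  [6] 11110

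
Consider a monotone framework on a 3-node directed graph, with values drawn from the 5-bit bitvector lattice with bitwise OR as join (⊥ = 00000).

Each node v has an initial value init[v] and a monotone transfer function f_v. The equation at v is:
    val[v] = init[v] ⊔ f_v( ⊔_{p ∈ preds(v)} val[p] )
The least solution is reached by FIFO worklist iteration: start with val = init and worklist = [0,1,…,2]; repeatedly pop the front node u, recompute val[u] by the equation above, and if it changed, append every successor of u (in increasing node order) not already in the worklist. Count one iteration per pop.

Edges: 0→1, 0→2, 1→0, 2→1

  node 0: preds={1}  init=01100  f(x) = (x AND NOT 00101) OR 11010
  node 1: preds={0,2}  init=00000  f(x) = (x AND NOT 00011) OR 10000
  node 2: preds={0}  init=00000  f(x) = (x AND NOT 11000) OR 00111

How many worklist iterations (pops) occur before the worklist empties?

Trace (5 dequeues):
  [1] u=0 | in 00000 | out 11110 | prev 01100 | push {}
  [2] u=1 | in 11110 | out 11100 | prev 00000 | push {0}
  [3] u=2 | in 11110 | out 00111 | prev 00000 | push {1}
  [4] u=0 | in 11100 | out 11110 | ==
  [5] u=1 | in 11111 | out 11100 | ==

Converged values:
  [0] 11110
  [1] 11100
  [2] 00111

5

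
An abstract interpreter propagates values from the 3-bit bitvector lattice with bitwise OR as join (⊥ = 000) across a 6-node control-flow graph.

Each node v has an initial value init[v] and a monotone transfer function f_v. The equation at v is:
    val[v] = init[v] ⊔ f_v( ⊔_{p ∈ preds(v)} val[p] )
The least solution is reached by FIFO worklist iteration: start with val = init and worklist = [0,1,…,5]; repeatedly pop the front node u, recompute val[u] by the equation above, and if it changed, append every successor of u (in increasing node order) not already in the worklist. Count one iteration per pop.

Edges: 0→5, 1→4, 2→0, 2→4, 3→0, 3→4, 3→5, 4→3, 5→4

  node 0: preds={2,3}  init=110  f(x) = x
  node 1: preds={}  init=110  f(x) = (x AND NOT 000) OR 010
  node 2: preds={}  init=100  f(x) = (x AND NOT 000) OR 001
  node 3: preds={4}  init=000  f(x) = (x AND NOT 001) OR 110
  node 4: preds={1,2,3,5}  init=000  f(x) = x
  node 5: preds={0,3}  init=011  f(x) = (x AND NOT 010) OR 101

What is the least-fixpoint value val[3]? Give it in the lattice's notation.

Worklist (10 pops):
  #1 pop 0: in=100 → 110 (no change)
  #2 pop 1: in=000 → 110 (no change)
  #3 pop 2: in=000 → 101 (was 100); enqueue [0]
  #4 pop 3: in=000 → 110 (was 000); enqueue []
  #5 pop 4: in=111 → 111 (was 000); enqueue [3]
  #6 pop 5: in=110 → 111 (was 011); enqueue [4]
  #7 pop 0: in=111 → 111 (was 110); enqueue [5]
  #8 pop 3: in=111 → 110 (no change)
  #9 pop 4: in=111 → 111 (no change)
  #10 pop 5: in=111 → 111 (no change)

Fixpoint:
  val[0] = 111
  val[1] = 110
  val[2] = 101
  val[3] = 110
  val[4] = 111
  val[5] = 111

110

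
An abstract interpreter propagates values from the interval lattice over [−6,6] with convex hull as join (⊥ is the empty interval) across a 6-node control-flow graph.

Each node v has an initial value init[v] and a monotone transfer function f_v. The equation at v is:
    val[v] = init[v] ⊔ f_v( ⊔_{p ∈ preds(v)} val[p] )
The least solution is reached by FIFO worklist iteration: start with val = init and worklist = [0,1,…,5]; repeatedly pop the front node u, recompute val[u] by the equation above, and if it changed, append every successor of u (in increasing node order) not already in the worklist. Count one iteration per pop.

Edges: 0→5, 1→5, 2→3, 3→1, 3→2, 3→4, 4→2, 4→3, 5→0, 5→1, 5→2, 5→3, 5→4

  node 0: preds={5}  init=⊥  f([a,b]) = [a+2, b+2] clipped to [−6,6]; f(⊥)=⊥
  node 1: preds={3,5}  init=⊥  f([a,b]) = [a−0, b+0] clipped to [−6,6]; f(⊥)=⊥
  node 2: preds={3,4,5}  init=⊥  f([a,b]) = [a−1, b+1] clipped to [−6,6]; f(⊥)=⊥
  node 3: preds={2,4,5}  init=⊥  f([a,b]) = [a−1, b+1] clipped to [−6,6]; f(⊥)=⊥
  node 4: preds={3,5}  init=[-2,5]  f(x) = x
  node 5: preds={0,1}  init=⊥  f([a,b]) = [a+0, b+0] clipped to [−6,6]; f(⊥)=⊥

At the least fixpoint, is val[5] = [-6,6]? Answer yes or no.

Worklist (22 pops):
  #1 pop 0: in=⊥ → ⊥ (no change)
  #2 pop 1: in=⊥ → ⊥ (no change)
  #3 pop 2: in=[-2,5] → [-3,6] (was ⊥); enqueue []
  #4 pop 3: in=[-3,6] → [-4,6] (was ⊥); enqueue [1,2]
  #5 pop 4: in=[-4,6] → [-4,6] (was [-2,5]); enqueue [3]
  #6 pop 5: in=⊥ → ⊥ (no change)
  #7 pop 1: in=[-4,6] → [-4,6] (was ⊥); enqueue [5]
  #8 pop 2: in=[-4,6] → [-5,6] (was [-3,6]); enqueue []
  #9 pop 3: in=[-5,6] → [-6,6] (was [-4,6]); enqueue [1,2,4]
  #10 pop 5: in=[-4,6] → [-4,6] (was ⊥); enqueue [0,3]
  #11 pop 1: in=[-6,6] → [-6,6] (was [-4,6]); enqueue [5]
  #12 pop 2: in=[-6,6] → [-6,6] (was [-5,6]); enqueue []
  #13 pop 4: in=[-6,6] → [-6,6] (was [-4,6]); enqueue [2]
  #14 pop 0: in=[-4,6] → [-2,6] (was ⊥); enqueue []
  #15 pop 3: in=[-6,6] → [-6,6] (no change)
  #16 pop 5: in=[-6,6] → [-6,6] (was [-4,6]); enqueue [0,1,3,4]
  #17 pop 2: in=[-6,6] → [-6,6] (no change)
  #18 pop 0: in=[-6,6] → [-4,6] (was [-2,6]); enqueue [5]
  #19 pop 1: in=[-6,6] → [-6,6] (no change)
  #20 pop 3: in=[-6,6] → [-6,6] (no change)
  #21 pop 4: in=[-6,6] → [-6,6] (no change)
  #22 pop 5: in=[-6,6] → [-6,6] (no change)

Fixpoint:
  val[0] = [-4,6]
  val[1] = [-6,6]
  val[2] = [-6,6]
  val[3] = [-6,6]
  val[4] = [-6,6]
  val[5] = [-6,6]

yes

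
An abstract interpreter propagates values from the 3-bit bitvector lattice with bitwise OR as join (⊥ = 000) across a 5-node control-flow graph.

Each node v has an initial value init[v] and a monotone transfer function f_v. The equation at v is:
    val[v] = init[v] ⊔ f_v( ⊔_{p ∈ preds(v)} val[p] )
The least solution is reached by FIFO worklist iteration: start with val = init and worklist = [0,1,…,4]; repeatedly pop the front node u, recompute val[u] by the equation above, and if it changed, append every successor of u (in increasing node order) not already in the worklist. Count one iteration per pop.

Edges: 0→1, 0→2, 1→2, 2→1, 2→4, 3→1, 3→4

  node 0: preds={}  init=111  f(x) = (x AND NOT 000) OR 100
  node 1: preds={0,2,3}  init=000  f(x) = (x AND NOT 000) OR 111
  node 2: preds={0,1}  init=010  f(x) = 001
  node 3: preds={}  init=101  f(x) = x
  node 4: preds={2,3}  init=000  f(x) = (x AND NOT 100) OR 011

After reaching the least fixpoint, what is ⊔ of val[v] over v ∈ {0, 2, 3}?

111

Worklist (6 pops):
  #1 pop 0: in=000 → 111 (no change)
  #2 pop 1: in=111 → 111 (was 000); enqueue []
  #3 pop 2: in=111 → 011 (was 010); enqueue [1]
  #4 pop 3: in=000 → 101 (no change)
  #5 pop 4: in=111 → 011 (was 000); enqueue []
  #6 pop 1: in=111 → 111 (no change)

Fixpoint:
  val[0] = 111
  val[1] = 111
  val[2] = 011
  val[3] = 101
  val[4] = 011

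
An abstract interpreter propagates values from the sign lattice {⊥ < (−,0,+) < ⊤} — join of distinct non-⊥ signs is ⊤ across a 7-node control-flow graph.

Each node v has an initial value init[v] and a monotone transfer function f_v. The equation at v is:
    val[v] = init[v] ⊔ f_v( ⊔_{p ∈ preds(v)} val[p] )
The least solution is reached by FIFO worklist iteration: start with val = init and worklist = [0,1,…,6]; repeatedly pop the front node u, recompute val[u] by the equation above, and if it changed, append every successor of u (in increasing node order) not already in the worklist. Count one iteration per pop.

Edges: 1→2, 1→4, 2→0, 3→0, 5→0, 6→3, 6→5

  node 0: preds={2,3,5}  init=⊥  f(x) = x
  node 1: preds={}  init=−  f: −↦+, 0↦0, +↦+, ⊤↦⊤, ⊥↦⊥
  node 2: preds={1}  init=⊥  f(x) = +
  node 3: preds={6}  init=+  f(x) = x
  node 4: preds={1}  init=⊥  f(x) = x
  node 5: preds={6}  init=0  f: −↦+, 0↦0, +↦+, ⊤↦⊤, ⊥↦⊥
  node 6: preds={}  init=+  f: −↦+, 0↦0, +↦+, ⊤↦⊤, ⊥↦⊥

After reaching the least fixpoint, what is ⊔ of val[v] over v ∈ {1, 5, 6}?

⊤

Worklist (8 pops):
  #1 pop 0: in=⊤ → ⊤ (was ⊥); enqueue []
  #2 pop 1: in=⊥ → − (no change)
  #3 pop 2: in=− → + (was ⊥); enqueue [0]
  #4 pop 3: in=+ → + (no change)
  #5 pop 4: in=− → − (was ⊥); enqueue []
  #6 pop 5: in=+ → ⊤ (was 0); enqueue []
  #7 pop 6: in=⊥ → + (no change)
  #8 pop 0: in=⊤ → ⊤ (no change)

Fixpoint:
  val[0] = ⊤
  val[1] = −
  val[2] = +
  val[3] = +
  val[4] = −
  val[5] = ⊤
  val[6] = +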